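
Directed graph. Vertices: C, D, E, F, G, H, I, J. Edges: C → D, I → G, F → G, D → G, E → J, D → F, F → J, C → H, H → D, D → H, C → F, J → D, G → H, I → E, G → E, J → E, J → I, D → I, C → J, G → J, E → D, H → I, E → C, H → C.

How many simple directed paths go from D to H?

18

D→F→G→E→C→H
D→F→G→H
D→F→G→J→E→C→H
D→F→G→J→I→E→C→H
D→F→J→E→C→H
D→F→J→I→E→C→H
D→F→J→I→G→E→C→H
D→F→J→I→G→H
... and 10 more.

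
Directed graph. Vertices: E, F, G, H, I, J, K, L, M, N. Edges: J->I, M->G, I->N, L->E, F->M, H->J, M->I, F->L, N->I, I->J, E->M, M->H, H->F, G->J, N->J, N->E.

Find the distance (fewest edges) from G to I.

2

Distance 0: G.
Distance 1: J.
Distance 2: I — contains I.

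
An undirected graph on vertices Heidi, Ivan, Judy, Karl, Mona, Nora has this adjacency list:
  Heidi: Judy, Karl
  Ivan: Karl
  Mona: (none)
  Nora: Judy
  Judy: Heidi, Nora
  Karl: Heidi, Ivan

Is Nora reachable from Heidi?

Yes

Explore from Heidi.
Distance 1: reach Judy, Karl.
Distance 2: reach Ivan, Nora.
Found Nora.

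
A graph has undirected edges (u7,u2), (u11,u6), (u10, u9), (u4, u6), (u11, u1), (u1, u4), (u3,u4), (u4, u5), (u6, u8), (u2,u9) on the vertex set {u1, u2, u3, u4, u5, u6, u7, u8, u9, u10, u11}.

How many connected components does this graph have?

From u1: component {u1, u3, u4, u5, u6, u8, u11}.
From u2: component {u2, u7, u9, u10}.
That's 2 components.

2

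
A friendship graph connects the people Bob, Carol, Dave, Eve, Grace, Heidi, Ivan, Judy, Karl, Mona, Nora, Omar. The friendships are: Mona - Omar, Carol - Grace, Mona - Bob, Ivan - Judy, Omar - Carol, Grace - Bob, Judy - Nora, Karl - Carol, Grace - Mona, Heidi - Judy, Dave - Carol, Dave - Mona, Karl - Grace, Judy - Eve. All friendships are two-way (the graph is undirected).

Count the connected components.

From Bob: component {Bob, Carol, Dave, Grace, Karl, Mona, Omar}.
From Eve: component {Eve, Heidi, Ivan, Judy, Nora}.
That's 2 components.

2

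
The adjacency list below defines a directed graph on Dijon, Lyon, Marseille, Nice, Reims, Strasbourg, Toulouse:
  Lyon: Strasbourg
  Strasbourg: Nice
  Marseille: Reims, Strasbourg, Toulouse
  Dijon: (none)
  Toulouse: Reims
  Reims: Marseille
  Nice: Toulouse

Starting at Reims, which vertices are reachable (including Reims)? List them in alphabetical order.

Marseille, Nice, Reims, Strasbourg, Toulouse

Start at Reims.
Its neighbours: Marseille.
Then their neighbours: Strasbourg, Toulouse.
Then next layer: Nice.
Nothing further is reachable.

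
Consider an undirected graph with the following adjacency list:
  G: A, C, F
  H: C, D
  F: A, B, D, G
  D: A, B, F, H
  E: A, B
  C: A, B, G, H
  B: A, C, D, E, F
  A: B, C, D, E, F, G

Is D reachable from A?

Yes

Explore from A.
Distance 1: reach B, C, D, E, F, G.
Found D.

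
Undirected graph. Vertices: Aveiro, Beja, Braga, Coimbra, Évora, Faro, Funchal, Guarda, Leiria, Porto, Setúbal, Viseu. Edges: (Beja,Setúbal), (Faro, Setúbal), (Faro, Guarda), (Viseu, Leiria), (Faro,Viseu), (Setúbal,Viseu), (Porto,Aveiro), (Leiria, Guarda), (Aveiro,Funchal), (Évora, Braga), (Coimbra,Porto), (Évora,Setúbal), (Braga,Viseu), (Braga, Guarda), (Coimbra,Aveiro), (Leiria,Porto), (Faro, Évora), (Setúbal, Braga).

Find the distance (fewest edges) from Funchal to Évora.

6

Distance 0: Funchal.
Distance 1: Aveiro.
Distance 2: Coimbra, Porto.
Distance 3: Leiria.
Distance 4: Guarda, Viseu.
Distance 5: Braga, Faro, Setúbal.
Distance 6: Beja, Évora — contains Évora.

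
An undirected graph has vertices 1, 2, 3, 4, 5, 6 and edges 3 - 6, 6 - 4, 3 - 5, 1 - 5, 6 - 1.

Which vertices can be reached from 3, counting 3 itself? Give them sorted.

Start at 3.
Its neighbours: 5, 6.
Then their neighbours: 1, 4.
Nothing further is reachable.

1, 3, 4, 5, 6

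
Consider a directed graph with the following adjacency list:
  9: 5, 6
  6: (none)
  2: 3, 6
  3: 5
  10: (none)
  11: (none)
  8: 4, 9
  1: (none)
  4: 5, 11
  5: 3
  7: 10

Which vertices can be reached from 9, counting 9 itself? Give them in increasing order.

Start at 9.
Its neighbours: 5, 6.
Then their neighbours: 3.
Nothing further is reachable.

3, 5, 6, 9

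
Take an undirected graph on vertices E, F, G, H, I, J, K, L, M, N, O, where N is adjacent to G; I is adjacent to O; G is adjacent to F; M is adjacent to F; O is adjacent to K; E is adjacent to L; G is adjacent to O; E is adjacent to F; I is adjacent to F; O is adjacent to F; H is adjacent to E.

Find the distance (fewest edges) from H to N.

Distance 0: H.
Distance 1: E.
Distance 2: F, L.
Distance 3: G, I, M, O.
Distance 4: K, N — contains N.

4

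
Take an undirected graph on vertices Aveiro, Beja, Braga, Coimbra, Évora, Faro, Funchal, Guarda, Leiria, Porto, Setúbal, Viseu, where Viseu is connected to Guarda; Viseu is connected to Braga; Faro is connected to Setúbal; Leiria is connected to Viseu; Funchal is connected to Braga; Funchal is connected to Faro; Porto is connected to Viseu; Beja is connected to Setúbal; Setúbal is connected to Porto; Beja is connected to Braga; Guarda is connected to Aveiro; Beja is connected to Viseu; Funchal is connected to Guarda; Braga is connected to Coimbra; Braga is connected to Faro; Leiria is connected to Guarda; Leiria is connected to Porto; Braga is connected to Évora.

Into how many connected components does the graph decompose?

From Aveiro: component {Aveiro, Beja, Braga, Coimbra, Évora, Faro, Funchal, Guarda, Leiria, Porto, Setúbal, Viseu}.
That's 1 component.

1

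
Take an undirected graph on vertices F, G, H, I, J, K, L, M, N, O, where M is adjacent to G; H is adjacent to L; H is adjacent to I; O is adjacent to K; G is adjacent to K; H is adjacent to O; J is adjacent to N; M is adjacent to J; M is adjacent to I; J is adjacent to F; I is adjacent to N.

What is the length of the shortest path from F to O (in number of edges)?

5

Distance 0: F.
Distance 1: J.
Distance 2: M, N.
Distance 3: G, I.
Distance 4: H, K.
Distance 5: L, O — contains O.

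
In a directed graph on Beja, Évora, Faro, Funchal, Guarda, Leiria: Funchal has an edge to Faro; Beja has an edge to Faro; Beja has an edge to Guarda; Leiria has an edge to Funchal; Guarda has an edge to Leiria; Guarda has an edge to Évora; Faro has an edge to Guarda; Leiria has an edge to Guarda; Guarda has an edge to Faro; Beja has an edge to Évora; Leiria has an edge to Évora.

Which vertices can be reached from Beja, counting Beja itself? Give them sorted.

Beja, Évora, Faro, Funchal, Guarda, Leiria

Start at Beja.
Its neighbours: Évora, Faro, Guarda.
Then their neighbours: Leiria.
Then next layer: Funchal.
Every vertex is now reached.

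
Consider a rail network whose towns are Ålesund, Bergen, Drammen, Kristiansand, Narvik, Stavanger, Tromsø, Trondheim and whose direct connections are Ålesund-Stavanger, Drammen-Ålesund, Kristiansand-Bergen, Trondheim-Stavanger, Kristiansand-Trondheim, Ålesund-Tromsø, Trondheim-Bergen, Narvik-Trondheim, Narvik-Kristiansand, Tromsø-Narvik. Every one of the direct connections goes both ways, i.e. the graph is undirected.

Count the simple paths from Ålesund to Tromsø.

4

Ålesund–Stavanger–Trondheim–Bergen–Kristiansand–Narvik–Tromsø
Ålesund–Stavanger–Trondheim–Kristiansand–Narvik–Tromsø
Ålesund–Stavanger–Trondheim–Narvik–Tromsø
Ålesund–Tromsø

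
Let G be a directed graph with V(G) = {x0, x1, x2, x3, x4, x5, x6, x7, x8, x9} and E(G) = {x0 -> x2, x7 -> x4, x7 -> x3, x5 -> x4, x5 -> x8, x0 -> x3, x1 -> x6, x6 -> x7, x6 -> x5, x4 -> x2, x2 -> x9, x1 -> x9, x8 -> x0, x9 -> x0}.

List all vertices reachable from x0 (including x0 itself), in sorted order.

Start at x0.
Its neighbours: x2, x3.
Then their neighbours: x9.
Nothing further is reachable.

x0, x2, x3, x9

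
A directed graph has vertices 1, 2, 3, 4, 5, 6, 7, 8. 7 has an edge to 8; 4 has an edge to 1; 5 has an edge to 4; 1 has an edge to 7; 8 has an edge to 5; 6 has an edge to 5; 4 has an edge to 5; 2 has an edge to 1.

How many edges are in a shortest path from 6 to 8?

Distance 0: 6.
Distance 1: 5.
Distance 2: 4.
Distance 3: 1.
Distance 4: 7.
Distance 5: 8 — contains 8.

5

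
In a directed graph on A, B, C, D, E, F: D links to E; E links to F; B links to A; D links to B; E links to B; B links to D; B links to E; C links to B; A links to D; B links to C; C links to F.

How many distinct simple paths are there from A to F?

A→D→B→C→F
A→D→B→E→F
A→D→E→B→C→F
A→D→E→F

4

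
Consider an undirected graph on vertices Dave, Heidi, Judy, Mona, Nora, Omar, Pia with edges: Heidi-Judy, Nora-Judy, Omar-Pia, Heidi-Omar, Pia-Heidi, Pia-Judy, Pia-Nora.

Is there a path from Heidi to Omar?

Yes

Explore from Heidi.
Distance 1: reach Judy, Omar, Pia.
Found Omar.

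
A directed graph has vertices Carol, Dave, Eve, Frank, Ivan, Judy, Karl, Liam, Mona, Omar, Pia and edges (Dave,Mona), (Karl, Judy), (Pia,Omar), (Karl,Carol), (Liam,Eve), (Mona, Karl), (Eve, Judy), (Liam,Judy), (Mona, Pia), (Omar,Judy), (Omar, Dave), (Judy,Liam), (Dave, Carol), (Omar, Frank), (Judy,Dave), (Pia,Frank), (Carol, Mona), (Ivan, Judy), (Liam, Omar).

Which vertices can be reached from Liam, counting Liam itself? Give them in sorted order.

Carol, Dave, Eve, Frank, Judy, Karl, Liam, Mona, Omar, Pia

Start at Liam.
Its neighbours: Eve, Judy, Omar.
Then their neighbours: Dave, Frank.
Then next layer: Carol, Mona.
Then next layer: Karl, Pia.
Nothing further is reachable.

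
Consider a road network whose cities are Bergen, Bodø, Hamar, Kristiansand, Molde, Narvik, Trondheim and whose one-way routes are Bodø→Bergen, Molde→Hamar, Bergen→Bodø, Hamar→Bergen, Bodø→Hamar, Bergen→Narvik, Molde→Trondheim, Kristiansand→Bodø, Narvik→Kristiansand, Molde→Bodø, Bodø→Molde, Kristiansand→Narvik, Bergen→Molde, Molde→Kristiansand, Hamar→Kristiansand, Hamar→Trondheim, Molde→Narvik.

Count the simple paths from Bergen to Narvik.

9

Bergen→Bodø→Hamar→Kristiansand→Narvik
Bergen→Bodø→Molde→Hamar→Kristiansand→Narvik
Bergen→Bodø→Molde→Kristiansand→Narvik
Bergen→Bodø→Molde→Narvik
Bergen→Molde→Bodø→Hamar→Kristiansand→Narvik
Bergen→Molde→Hamar→Kristiansand→Narvik
Bergen→Molde→Kristiansand→Narvik
Bergen→Molde→Narvik
Bergen→Narvik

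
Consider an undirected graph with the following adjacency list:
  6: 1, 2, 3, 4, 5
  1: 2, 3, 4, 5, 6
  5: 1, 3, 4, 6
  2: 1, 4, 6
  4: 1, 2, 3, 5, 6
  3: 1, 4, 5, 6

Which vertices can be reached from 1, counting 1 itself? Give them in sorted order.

1, 2, 3, 4, 5, 6

Start at 1.
Its neighbours: 2, 3, 4, 5, 6.
Every vertex is now reached.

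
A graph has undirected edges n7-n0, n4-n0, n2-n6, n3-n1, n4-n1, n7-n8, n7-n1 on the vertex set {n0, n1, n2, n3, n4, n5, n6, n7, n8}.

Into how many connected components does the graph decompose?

From n0: component {n0, n1, n3, n4, n7, n8}.
From n2: component {n2, n6}.
From n5: component {n5}.
That's 3 components.

3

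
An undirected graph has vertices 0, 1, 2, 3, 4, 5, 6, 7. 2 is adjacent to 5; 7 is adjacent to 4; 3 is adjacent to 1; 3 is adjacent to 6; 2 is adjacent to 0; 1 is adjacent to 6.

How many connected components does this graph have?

From 0: component {0, 2, 5}.
From 1: component {1, 3, 6}.
From 4: component {4, 7}.
That's 3 components.

3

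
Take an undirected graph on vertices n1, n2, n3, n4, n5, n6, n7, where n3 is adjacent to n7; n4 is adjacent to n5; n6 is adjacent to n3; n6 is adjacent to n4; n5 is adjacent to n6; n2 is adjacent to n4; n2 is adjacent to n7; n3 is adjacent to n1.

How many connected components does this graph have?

1

From n1: component {n1, n2, n3, n4, n5, n6, n7}.
That's 1 component.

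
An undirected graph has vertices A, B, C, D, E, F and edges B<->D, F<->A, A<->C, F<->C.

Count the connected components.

3

From A: component {A, C, F}.
From B: component {B, D}.
From E: component {E}.
That's 3 components.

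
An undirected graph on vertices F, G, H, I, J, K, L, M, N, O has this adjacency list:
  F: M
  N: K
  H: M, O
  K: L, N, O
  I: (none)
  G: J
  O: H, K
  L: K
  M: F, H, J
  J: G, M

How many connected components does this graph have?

From F: component {F, G, H, J, K, L, M, N, O}.
From I: component {I}.
That's 2 components.

2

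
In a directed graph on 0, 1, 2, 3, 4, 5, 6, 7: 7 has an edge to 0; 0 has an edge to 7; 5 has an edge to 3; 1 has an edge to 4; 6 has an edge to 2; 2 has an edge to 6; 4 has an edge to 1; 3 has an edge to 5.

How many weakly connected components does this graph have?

4

From 0: component {0, 7}.
From 1: component {1, 4}.
From 2: component {2, 6}.
From 3: component {3, 5}.
That's 4 components.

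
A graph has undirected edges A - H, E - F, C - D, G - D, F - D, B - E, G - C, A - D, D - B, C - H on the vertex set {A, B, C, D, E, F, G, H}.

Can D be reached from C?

Explore from C.
Distance 1: reach D, G, H.
Found D.

Yes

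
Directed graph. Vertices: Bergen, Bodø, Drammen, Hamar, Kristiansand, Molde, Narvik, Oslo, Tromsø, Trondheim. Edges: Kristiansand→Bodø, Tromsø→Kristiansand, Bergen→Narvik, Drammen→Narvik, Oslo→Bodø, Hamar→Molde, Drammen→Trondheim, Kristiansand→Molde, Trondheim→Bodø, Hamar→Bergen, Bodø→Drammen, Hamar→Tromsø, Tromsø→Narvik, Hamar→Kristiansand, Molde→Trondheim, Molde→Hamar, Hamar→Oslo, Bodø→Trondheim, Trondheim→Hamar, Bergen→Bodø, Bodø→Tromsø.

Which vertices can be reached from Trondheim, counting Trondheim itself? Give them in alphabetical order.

Bergen, Bodø, Drammen, Hamar, Kristiansand, Molde, Narvik, Oslo, Tromsø, Trondheim

Start at Trondheim.
Its neighbours: Bodø, Hamar.
Then their neighbours: Bergen, Drammen, Kristiansand, Molde, Oslo, Tromsø.
Then next layer: Narvik.
Every vertex is now reached.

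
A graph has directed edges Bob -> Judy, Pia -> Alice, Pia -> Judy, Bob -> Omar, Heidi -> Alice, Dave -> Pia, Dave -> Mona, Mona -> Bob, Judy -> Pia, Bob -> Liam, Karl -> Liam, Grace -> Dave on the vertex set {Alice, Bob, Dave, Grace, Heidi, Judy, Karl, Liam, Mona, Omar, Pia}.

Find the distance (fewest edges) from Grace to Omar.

Distance 0: Grace.
Distance 1: Dave.
Distance 2: Mona, Pia.
Distance 3: Alice, Bob, Judy.
Distance 4: Liam, Omar — contains Omar.

4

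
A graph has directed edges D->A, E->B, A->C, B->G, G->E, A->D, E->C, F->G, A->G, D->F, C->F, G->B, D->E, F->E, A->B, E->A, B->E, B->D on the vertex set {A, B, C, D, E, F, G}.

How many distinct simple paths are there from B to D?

B→D
B→E→A→D
B→G→E→A→D

3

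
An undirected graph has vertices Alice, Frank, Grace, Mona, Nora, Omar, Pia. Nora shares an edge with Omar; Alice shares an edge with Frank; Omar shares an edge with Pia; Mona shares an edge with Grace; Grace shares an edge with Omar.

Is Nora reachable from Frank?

No

Explore from Frank.
Distance 1: reach Alice.
The search is exhausted without reaching Nora; it lies in a different component.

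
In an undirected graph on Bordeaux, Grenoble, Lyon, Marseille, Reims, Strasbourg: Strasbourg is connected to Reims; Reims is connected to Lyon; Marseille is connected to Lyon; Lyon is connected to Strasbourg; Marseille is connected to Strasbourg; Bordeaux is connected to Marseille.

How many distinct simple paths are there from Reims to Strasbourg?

Reims–Lyon–Marseille–Strasbourg
Reims–Lyon–Strasbourg
Reims–Strasbourg

3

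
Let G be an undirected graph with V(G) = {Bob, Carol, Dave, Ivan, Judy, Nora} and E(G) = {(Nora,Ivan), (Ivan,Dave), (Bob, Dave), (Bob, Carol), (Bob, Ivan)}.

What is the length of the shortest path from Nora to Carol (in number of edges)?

3

Distance 0: Nora.
Distance 1: Ivan.
Distance 2: Bob, Dave.
Distance 3: Carol — contains Carol.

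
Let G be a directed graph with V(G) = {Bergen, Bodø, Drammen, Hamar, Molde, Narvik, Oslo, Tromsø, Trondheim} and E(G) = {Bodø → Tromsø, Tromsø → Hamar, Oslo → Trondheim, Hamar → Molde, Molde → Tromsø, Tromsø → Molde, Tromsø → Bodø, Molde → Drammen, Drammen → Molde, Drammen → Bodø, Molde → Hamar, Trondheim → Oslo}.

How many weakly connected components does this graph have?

4

From Bergen: component {Bergen}.
From Bodø: component {Bodø, Drammen, Hamar, Molde, Tromsø}.
From Narvik: component {Narvik}.
From Oslo: component {Oslo, Trondheim}.
That's 4 components.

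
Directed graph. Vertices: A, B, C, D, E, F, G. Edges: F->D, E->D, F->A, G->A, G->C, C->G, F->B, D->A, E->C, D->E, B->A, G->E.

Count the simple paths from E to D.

1

E→D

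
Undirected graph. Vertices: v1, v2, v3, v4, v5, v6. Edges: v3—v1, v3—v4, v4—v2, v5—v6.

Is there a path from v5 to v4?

No

Explore from v5.
Distance 1: reach v6.
The search is exhausted without reaching v4; it lies in a different component.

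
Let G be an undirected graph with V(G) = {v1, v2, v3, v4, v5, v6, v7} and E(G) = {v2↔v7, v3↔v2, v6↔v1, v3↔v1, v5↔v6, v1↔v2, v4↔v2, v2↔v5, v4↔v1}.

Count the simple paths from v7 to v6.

v7–v2–v1–v6
v7–v2–v3–v1–v6
v7–v2–v4–v1–v6
v7–v2–v5–v6

4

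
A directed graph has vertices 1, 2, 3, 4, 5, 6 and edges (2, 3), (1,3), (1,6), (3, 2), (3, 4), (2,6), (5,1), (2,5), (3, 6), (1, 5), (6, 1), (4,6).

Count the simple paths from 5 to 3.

5→1→3

1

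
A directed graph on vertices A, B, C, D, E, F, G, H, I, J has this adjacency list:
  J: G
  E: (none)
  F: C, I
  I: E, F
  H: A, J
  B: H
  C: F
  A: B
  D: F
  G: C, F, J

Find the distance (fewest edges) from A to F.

Distance 0: A.
Distance 1: B.
Distance 2: H.
Distance 3: J.
Distance 4: G.
Distance 5: C, F — contains F.

5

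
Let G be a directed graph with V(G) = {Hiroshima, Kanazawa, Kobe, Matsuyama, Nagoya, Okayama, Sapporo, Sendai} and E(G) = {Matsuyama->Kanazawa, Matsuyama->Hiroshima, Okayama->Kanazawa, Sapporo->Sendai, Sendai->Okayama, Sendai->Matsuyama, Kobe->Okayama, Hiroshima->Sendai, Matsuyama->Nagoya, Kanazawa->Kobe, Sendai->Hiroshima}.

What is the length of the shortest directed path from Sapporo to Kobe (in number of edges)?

4

Distance 0: Sapporo.
Distance 1: Sendai.
Distance 2: Hiroshima, Matsuyama, Okayama.
Distance 3: Kanazawa, Nagoya.
Distance 4: Kobe — contains Kobe.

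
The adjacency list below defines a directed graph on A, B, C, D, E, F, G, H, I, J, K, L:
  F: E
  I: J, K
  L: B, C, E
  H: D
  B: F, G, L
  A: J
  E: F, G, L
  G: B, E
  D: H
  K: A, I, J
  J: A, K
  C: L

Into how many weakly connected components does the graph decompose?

From A: component {A, I, J, K}.
From B: component {B, C, E, F, G, L}.
From D: component {D, H}.
That's 3 components.

3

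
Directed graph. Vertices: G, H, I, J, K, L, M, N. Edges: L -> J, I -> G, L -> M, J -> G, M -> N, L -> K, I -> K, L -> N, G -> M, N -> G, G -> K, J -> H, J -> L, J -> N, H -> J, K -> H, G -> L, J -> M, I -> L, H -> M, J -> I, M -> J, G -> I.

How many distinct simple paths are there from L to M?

22

L→J→G→I→K→H→M
L→J→G→K→H→M
L→J→G→M
L→J→H→M
L→J→I→G→K→H→M
L→J→I→G→M
L→J→I→K→H→M
L→J→M
... and 14 more.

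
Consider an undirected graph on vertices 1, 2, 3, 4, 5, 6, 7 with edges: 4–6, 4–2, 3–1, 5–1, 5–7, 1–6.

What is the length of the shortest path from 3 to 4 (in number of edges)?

3

Distance 0: 3.
Distance 1: 1.
Distance 2: 5, 6.
Distance 3: 4, 7 — contains 4.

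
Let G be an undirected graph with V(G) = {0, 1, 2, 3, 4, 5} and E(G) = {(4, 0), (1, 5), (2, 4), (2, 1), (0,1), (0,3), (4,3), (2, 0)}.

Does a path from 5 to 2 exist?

Explore from 5.
Distance 1: reach 1.
Distance 2: reach 0, 2.
Found 2.

Yes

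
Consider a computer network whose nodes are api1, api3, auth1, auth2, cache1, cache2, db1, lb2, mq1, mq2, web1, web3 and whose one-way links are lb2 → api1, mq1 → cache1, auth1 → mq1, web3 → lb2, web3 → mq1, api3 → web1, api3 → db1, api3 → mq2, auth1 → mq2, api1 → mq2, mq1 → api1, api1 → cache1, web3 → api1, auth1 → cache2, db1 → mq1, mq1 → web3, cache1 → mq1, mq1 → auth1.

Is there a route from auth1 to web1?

Explore from auth1.
Distance 1: reach cache2, mq1, mq2.
Distance 2: reach api1, cache1, web3.
Distance 3: reach lb2.
The search from auth1 is exhausted; no directed path reaches web1.

No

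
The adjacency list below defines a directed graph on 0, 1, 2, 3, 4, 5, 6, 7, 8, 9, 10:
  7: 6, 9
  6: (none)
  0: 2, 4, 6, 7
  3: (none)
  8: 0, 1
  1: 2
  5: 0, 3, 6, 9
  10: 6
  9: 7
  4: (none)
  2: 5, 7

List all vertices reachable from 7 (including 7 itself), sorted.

Start at 7.
Its neighbours: 6, 9.
Nothing further is reachable.

6, 7, 9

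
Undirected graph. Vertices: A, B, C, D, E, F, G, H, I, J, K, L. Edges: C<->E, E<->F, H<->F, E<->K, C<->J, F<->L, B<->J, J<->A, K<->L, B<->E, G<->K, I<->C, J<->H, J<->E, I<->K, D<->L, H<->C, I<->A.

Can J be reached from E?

Yes

Explore from E.
Distance 1: reach B, C, F, J, K.
Found J.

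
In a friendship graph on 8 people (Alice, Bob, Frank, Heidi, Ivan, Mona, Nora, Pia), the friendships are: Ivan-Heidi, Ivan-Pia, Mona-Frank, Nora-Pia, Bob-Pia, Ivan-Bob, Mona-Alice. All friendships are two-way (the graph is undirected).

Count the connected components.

From Alice: component {Alice, Frank, Mona}.
From Bob: component {Bob, Heidi, Ivan, Nora, Pia}.
That's 2 components.

2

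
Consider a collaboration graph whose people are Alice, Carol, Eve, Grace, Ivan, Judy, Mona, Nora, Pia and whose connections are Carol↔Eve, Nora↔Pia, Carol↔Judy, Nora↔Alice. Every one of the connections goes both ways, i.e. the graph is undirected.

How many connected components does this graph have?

5

From Alice: component {Alice, Nora, Pia}.
From Carol: component {Carol, Eve, Judy}.
From Grace: component {Grace}.
From Ivan: component {Ivan}.
From Mona: component {Mona}.
That's 5 components.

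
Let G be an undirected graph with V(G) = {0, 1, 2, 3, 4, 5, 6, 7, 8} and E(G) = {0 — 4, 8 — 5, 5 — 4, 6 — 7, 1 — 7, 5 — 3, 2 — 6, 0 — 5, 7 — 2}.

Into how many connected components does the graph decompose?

2

From 0: component {0, 3, 4, 5, 8}.
From 1: component {1, 2, 6, 7}.
That's 2 components.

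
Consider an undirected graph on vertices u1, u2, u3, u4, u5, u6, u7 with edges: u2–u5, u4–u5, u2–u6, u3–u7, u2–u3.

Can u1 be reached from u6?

Explore from u6.
Distance 1: reach u2.
Distance 2: reach u3, u5.
Distance 3: reach u4, u7.
The search is exhausted without reaching u1; it lies in a different component.

No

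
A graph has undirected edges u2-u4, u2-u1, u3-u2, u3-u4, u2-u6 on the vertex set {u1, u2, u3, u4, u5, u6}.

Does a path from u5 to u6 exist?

u5 has no edges, so nothing is reachable from it.

No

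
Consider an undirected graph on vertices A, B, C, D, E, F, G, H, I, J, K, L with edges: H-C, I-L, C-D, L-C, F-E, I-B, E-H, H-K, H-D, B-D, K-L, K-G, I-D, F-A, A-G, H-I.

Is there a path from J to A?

No

J has no edges, so nothing is reachable from it.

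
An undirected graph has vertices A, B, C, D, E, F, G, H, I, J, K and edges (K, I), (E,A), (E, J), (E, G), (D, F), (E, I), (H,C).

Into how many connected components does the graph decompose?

From A: component {A, E, G, I, J, K}.
From B: component {B}.
From C: component {C, H}.
From D: component {D, F}.
That's 4 components.

4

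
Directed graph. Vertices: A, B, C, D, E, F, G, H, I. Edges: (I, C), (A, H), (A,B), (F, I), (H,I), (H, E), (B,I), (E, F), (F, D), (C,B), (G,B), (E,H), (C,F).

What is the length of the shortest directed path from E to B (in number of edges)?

4

Distance 0: E.
Distance 1: F, H.
Distance 2: D, I.
Distance 3: C.
Distance 4: B — contains B.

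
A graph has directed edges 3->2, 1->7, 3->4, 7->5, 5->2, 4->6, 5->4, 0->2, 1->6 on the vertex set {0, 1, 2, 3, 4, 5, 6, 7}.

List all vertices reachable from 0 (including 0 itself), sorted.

0, 2

Start at 0.
Its neighbours: 2.
Nothing further is reachable.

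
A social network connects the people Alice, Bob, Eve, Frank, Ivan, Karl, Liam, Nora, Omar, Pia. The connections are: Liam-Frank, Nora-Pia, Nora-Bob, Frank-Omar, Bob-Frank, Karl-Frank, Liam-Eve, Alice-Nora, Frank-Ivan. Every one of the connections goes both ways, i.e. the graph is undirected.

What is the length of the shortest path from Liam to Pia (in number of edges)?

4

Distance 0: Liam.
Distance 1: Eve, Frank.
Distance 2: Bob, Ivan, Karl, Omar.
Distance 3: Nora.
Distance 4: Alice, Pia — contains Pia.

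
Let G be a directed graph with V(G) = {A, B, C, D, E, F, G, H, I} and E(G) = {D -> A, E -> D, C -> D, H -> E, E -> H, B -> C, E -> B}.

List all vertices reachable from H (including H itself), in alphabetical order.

Start at H.
Its neighbours: E.
Then their neighbours: B, D.
Then next layer: A, C.
Nothing further is reachable.

A, B, C, D, E, H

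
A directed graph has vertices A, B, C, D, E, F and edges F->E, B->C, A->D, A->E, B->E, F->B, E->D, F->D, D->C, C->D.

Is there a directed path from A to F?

No

Explore from A.
Distance 1: reach D, E.
Distance 2: reach C.
The search from A is exhausted; no directed path reaches F.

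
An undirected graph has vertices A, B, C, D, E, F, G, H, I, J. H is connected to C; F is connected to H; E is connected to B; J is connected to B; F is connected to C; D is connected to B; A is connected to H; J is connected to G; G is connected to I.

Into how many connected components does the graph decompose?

2

From A: component {A, C, F, H}.
From B: component {B, D, E, G, I, J}.
That's 2 components.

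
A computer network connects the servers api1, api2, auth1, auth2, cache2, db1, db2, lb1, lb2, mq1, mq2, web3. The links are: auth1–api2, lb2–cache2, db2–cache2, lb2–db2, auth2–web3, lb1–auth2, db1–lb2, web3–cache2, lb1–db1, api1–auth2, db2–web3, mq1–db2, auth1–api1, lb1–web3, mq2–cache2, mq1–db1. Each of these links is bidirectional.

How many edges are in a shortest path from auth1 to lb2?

5

Distance 0: auth1.
Distance 1: api1, api2.
Distance 2: auth2.
Distance 3: lb1, web3.
Distance 4: cache2, db1, db2.
Distance 5: lb2, mq1, mq2 — contains lb2.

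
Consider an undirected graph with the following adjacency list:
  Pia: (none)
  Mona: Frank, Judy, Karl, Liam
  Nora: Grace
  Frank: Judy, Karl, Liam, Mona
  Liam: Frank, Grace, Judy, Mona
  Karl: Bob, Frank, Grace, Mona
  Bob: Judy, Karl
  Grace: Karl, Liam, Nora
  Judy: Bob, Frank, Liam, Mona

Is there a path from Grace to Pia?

Explore from Grace.
Distance 1: reach Karl, Liam, Nora.
Distance 2: reach Bob, Frank, Judy, Mona.
The search is exhausted without reaching Pia; it lies in a different component.

No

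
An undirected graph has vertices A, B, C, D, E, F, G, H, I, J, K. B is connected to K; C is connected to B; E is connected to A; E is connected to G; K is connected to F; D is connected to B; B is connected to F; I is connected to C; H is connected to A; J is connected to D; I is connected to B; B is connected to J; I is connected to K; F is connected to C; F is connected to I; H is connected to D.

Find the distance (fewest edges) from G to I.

Distance 0: G.
Distance 1: E.
Distance 2: A.
Distance 3: H.
Distance 4: D.
Distance 5: B, J.
Distance 6: C, F, I, K — contains I.

6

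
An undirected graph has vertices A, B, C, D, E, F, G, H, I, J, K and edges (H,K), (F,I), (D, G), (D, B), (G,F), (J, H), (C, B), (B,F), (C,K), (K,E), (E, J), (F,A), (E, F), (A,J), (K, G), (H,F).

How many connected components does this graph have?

1

From A: component {A, B, C, D, E, F, G, H, I, J, K}.
That's 1 component.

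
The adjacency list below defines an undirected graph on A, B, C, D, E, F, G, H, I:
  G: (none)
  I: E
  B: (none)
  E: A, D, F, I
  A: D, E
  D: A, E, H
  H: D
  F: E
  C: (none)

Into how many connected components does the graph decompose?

From A: component {A, D, E, F, H, I}.
From B: component {B}.
From C: component {C}.
From G: component {G}.
That's 4 components.

4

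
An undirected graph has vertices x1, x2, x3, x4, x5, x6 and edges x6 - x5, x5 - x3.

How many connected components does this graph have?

From x1: component {x1}.
From x2: component {x2}.
From x3: component {x3, x5, x6}.
From x4: component {x4}.
That's 4 components.

4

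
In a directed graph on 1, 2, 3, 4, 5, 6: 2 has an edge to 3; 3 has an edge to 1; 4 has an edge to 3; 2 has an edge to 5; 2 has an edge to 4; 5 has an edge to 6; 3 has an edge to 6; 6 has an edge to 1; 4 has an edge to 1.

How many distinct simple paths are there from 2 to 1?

2→3→1
2→3→6→1
2→4→1
2→4→3→1
2→4→3→6→1
2→5→6→1

6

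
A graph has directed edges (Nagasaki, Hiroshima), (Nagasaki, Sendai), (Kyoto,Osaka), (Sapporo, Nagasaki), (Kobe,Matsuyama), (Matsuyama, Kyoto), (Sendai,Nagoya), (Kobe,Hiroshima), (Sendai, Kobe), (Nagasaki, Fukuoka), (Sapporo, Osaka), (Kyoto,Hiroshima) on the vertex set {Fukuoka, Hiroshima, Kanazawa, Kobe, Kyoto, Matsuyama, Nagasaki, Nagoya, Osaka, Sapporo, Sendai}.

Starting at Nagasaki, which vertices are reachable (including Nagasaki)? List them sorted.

Start at Nagasaki.
Its neighbours: Fukuoka, Hiroshima, Sendai.
Then their neighbours: Kobe, Nagoya.
Then next layer: Matsuyama.
Then next layer: Kyoto.
Then next layer: Osaka.
Nothing further is reachable.

Fukuoka, Hiroshima, Kobe, Kyoto, Matsuyama, Nagasaki, Nagoya, Osaka, Sendai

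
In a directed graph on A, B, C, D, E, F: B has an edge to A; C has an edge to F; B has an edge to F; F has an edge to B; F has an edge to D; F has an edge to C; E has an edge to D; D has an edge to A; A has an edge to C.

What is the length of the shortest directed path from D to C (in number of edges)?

Distance 0: D.
Distance 1: A.
Distance 2: C — contains C.

2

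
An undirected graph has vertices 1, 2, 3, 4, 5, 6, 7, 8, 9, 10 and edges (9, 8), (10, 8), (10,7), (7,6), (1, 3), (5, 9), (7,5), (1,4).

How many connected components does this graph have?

3

From 1: component {1, 3, 4}.
From 2: component {2}.
From 5: component {5, 6, 7, 8, 9, 10}.
That's 3 components.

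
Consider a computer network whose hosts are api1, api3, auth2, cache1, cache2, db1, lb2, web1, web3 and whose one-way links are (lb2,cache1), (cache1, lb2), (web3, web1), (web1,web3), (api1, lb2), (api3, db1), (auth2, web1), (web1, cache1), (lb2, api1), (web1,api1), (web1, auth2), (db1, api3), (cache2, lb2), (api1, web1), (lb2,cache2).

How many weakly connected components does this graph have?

2

From api1: component {api1, auth2, cache1, cache2, lb2, web1, web3}.
From api3: component {api3, db1}.
That's 2 components.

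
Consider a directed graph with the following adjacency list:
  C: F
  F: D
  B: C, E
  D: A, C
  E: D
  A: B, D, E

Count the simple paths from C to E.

C→F→D→A→B→E
C→F→D→A→E

2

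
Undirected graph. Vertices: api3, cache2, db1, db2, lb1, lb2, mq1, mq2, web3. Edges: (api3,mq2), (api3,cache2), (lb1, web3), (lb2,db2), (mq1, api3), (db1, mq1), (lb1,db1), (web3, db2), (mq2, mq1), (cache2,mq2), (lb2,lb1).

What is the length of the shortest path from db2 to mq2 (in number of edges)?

Distance 0: db2.
Distance 1: lb2, web3.
Distance 2: lb1.
Distance 3: db1.
Distance 4: mq1.
Distance 5: api3, mq2 — contains mq2.

5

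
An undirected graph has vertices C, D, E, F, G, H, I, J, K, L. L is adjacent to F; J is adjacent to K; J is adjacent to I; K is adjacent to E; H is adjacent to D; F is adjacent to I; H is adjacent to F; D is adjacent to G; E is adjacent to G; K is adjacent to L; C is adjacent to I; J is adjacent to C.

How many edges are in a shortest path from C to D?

Distance 0: C.
Distance 1: I, J.
Distance 2: F, K.
Distance 3: E, H, L.
Distance 4: D, G — contains D.

4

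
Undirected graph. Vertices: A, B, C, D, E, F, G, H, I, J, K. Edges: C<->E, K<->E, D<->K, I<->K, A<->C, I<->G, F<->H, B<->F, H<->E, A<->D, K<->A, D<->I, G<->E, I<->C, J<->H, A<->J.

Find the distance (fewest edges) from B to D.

Distance 0: B.
Distance 1: F.
Distance 2: H.
Distance 3: E, J.
Distance 4: A, C, G, K.
Distance 5: D, I — contains D.

5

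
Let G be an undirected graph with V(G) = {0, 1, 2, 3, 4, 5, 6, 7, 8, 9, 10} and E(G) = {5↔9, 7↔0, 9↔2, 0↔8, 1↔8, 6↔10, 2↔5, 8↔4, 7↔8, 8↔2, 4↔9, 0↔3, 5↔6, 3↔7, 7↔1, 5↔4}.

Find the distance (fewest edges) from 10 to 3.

Distance 0: 10.
Distance 1: 6.
Distance 2: 5.
Distance 3: 2, 4, 9.
Distance 4: 8.
Distance 5: 0, 1, 7.
Distance 6: 3 — contains 3.

6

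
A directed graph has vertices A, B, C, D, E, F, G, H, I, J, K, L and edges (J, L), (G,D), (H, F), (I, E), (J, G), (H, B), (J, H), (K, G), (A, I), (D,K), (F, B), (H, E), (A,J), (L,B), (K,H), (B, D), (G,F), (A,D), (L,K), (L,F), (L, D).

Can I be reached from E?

E has no outgoing edges, so nothing is reachable from it.

No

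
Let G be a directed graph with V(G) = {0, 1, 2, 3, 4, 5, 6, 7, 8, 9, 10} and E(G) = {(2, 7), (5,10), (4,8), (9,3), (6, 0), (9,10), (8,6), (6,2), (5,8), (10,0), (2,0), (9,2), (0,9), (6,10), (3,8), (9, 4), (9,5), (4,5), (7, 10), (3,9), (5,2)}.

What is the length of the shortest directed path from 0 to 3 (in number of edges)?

Distance 0: 0.
Distance 1: 9.
Distance 2: 2, 3, 4, 5, 10 — contains 3.

2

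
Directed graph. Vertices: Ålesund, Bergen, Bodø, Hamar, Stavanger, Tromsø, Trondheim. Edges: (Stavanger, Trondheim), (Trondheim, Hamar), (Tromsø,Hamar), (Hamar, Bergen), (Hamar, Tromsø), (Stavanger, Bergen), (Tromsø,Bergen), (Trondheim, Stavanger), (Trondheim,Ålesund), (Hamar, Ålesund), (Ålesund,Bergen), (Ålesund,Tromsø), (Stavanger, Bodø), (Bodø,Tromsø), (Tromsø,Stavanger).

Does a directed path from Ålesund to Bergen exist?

Explore from Ålesund.
Distance 1: reach Bergen, Tromsø.
Found Bergen.

Yes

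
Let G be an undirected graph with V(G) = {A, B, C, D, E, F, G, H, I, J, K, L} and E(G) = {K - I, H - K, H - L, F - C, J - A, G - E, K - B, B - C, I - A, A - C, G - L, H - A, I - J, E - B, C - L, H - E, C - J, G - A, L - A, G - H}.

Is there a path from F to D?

Explore from F.
Distance 1: reach C.
Distance 2: reach A, B, J, L.
Distance 3: reach E, G, H, I, K.
The search is exhausted without reaching D; it lies in a different component.

No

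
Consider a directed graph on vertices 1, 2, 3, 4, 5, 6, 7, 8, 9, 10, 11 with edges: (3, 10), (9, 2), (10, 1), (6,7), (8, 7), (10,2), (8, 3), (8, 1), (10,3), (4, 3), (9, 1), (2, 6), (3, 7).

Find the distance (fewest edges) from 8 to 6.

Distance 0: 8.
Distance 1: 1, 3, 7.
Distance 2: 10.
Distance 3: 2.
Distance 4: 6 — contains 6.

4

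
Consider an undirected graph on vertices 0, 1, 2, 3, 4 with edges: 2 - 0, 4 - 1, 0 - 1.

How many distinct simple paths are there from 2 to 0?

1

2–0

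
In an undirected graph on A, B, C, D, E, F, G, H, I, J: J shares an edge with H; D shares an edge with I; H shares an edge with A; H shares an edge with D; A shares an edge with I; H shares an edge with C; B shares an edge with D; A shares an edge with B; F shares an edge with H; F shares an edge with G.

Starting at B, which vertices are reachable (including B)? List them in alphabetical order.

Start at B.
Its neighbours: A, D.
Then their neighbours: H, I.
Then next layer: C, F, J.
Then next layer: G.
Nothing further is reachable.

A, B, C, D, F, G, H, I, J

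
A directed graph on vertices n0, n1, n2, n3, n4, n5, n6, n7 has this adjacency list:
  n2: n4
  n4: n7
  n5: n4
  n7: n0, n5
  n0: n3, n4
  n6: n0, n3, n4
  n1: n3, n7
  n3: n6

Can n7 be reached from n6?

Explore from n6.
Distance 1: reach n0, n3, n4.
Distance 2: reach n7.
Found n7.

Yes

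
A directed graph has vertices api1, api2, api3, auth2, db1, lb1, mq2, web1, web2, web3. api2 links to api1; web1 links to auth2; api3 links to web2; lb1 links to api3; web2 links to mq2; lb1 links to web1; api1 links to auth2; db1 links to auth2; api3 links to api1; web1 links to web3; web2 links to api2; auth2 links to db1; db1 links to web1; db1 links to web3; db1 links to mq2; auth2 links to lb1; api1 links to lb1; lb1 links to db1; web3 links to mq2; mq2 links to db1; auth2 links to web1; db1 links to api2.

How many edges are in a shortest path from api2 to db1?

Distance 0: api2.
Distance 1: api1.
Distance 2: auth2, lb1.
Distance 3: api3, db1, web1 — contains db1.

3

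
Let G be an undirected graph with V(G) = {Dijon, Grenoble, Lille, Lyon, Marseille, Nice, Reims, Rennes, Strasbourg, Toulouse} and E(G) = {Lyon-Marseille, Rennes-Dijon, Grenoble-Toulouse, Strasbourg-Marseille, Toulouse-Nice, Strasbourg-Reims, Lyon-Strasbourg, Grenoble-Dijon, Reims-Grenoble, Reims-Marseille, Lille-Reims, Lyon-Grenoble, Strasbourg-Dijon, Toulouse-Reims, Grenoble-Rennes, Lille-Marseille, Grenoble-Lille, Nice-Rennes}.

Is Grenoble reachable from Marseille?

Explore from Marseille.
Distance 1: reach Lille, Lyon, Reims, Strasbourg.
Distance 2: reach Dijon, Grenoble, Toulouse.
Found Grenoble.

Yes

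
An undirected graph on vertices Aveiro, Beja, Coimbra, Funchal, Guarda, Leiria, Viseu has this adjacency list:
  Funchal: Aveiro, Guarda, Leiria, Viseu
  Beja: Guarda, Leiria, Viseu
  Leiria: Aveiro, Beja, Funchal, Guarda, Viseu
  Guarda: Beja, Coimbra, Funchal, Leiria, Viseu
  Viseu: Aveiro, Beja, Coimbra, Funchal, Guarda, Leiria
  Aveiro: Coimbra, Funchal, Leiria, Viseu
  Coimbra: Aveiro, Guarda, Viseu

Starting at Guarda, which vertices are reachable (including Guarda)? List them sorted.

Start at Guarda.
Its neighbours: Beja, Coimbra, Funchal, Leiria, Viseu.
Then their neighbours: Aveiro.
Every vertex is now reached.

Aveiro, Beja, Coimbra, Funchal, Guarda, Leiria, Viseu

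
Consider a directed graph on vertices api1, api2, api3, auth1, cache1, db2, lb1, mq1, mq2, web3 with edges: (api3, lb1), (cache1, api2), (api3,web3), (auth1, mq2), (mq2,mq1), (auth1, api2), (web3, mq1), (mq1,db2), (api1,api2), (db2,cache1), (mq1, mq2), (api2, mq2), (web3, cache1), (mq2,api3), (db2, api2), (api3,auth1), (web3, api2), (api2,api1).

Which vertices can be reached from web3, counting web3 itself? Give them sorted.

api1, api2, api3, auth1, cache1, db2, lb1, mq1, mq2, web3

Start at web3.
Its neighbours: api2, cache1, mq1.
Then their neighbours: api1, db2, mq2.
Then next layer: api3.
Then next layer: auth1, lb1.
Every vertex is now reached.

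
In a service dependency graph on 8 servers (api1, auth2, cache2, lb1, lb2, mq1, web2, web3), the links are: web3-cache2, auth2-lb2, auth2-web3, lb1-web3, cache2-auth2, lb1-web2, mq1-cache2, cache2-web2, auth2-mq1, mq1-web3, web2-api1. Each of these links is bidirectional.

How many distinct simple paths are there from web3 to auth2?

7

web3–auth2
web3–cache2–auth2
web3–cache2–mq1–auth2
web3–lb1–web2–cache2–auth2
web3–lb1–web2–cache2–mq1–auth2
web3–mq1–auth2
web3–mq1–cache2–auth2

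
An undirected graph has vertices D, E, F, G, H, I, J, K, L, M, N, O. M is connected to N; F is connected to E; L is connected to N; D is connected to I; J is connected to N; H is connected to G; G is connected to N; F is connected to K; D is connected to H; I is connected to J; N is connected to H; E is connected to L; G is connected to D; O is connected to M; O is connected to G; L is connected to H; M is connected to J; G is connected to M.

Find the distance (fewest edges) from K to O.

Distance 0: K.
Distance 1: F.
Distance 2: E.
Distance 3: L.
Distance 4: H, N.
Distance 5: D, G, J, M.
Distance 6: I, O — contains O.

6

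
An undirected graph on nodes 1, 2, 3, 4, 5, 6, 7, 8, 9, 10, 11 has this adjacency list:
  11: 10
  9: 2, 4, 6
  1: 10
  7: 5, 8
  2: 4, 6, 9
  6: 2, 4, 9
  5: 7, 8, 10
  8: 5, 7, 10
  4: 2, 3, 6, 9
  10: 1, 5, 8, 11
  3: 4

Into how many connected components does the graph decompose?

2

From 1: component {1, 5, 7, 8, 10, 11}.
From 2: component {2, 3, 4, 6, 9}.
That's 2 components.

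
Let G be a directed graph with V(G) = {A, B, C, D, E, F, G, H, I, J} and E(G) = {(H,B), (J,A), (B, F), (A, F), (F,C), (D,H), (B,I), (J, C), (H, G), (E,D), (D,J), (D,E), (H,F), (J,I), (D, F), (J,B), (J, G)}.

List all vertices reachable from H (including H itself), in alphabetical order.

Start at H.
Its neighbours: B, F, G.
Then their neighbours: C, I.
Nothing further is reachable.

B, C, F, G, H, I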